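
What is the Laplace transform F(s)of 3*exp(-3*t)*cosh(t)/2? 3*(s + 3)/(2*((s + 3)^2-1))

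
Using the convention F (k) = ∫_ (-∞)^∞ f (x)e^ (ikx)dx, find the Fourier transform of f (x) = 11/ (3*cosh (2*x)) 11*pi/ (6*cosh (pi*k/4))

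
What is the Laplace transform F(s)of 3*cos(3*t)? 3*s/(s^2 + 9)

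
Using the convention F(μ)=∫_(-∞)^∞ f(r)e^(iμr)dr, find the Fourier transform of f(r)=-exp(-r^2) -sqrt(pi)*exp(-μ^2/4)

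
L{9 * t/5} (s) 9/ (5 * s^2)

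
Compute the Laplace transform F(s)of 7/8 7/(8*s)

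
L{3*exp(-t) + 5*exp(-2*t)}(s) 3/(s + 1) + 5/(s + 2)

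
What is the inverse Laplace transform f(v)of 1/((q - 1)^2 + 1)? exp(v)*sin(v)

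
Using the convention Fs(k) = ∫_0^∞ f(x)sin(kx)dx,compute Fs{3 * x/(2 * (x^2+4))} 3 * pi * exp(-2 * k)/4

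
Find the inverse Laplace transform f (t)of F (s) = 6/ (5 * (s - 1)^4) t^3 * exp (t)/5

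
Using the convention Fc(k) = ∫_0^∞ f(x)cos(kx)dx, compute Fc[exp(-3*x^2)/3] sqrt(3)*sqrt(pi)*exp(-k^2/12)/18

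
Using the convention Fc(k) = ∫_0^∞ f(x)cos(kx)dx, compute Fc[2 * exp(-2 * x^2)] sqrt(2) * sqrt(pi) * exp(-k^2/8)/2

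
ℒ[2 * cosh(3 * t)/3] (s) 2 * s/(3 * (s^2 - 9))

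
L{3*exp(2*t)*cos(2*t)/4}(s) 3*(s - 2)/(4*((s - 2)^2 + 4))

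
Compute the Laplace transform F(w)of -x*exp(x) -1/(w - 1)^2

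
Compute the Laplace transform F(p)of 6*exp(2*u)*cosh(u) 6*(p - 2)/((p - 2)^2 - 1)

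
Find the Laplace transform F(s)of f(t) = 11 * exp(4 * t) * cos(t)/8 11 * (s - 4)/(8 * ((s - 4)^2 + 1))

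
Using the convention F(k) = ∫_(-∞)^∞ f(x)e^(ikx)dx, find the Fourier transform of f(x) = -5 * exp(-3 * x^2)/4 -5 * sqrt(3) * sqrt(pi) * exp(-k^2/12)/12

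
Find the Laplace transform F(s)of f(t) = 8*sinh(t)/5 8/(5*(s^2 - 1))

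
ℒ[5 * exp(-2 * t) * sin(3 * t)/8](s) 15/(8 * ((s + 2)^2 + 9))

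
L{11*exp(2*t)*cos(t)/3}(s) 11*(s - 2)/(3*((s - 2)^2 + 1))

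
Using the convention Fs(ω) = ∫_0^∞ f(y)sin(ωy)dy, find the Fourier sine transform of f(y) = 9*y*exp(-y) 18*ω/(ω^2 + 1)^2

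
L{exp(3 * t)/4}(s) 1/(4 * (s - 3))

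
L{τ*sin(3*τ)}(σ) 6*σ/(σ^2 + 9)^2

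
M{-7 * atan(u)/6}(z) 7 * pi * sec(pi * z/2)/(12 * z)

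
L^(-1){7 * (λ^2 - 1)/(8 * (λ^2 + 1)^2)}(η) 7 * η * cos(η)/8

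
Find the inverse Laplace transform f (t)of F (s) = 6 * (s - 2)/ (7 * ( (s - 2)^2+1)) 6 * exp (2 * t) * cos (t)/7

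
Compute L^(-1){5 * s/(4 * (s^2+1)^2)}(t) 5 * t * sin(t)/8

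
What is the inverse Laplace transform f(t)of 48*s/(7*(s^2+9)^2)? 8*t*sin(3*t)/7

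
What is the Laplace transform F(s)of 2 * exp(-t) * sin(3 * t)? 6/((s + 1)^2 + 9)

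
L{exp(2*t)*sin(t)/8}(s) 1/(8*((s - 2)^2 + 1))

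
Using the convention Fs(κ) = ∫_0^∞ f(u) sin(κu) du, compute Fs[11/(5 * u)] 11 * pi/10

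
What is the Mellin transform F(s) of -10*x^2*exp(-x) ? -10*gamma(s + 2) 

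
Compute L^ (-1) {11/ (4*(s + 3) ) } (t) 11*exp (-3*t) /4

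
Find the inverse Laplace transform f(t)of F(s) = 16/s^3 8*t^2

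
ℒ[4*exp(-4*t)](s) 4/(s + 4)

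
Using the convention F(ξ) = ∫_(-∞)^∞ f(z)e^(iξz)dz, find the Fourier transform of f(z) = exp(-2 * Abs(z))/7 4/(7 * (ξ^2+4))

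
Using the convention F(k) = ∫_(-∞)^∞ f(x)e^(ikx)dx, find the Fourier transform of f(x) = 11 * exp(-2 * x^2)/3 11 * sqrt(2) * sqrt(pi) * exp(-k^2/8)/6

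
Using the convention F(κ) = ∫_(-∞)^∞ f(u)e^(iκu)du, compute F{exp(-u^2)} sqrt(pi) * exp(-κ^2/4)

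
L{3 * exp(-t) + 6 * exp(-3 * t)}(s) 6/(s + 3) + 3/(s + 1)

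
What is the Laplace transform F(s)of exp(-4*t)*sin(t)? 1/((s + 4)^2 + 1)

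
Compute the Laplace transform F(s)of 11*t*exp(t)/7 11/(7*(s - 1)^2)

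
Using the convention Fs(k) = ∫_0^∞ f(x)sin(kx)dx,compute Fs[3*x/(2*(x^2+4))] 3*pi*exp(-2*k)/4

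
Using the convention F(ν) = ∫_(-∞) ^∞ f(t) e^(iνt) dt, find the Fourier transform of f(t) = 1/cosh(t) pi/cosh(pi*ν/2) 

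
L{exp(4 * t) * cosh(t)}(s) (s - 4)/((s - 4)^2 - 1)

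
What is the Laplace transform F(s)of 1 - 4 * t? 1/s - 4/s^2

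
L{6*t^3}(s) 36/s^4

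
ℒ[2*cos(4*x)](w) 2*w/(w^2 + 16) 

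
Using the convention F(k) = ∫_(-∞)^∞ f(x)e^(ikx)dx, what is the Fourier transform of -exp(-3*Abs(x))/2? -3/(k^2+9)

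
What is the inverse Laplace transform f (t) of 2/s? 2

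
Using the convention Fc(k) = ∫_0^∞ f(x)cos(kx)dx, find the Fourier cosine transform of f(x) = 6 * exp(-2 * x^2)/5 3 * sqrt(2) * sqrt(pi) * exp(-k^2/8)/10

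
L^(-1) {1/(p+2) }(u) exp(-2*u) 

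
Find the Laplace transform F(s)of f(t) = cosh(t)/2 s/(2 * (s^2 - 1))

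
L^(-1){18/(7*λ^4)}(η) 3*η^3/7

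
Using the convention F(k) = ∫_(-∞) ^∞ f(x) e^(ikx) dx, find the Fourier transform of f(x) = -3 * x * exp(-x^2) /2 -3 * I * sqrt(pi) * k * exp(-k^2/4) /4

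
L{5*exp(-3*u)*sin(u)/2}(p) 5/(2*((p + 3)^2 + 1))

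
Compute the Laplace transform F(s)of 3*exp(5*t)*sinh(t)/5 3/(5*((s - 5)^2 - 1))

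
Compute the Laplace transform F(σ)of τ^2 2/σ^3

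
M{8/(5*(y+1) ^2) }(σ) -8*pi*(σ - 1) /(5*sin(pi*σ) ) 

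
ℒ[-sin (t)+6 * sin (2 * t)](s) 12/ (s^2+4) - 1/ (s^2+1)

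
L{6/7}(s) 6/(7*s)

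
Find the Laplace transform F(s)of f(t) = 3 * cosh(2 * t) 3 * s/(s^2 - 4)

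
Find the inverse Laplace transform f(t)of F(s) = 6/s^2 6*t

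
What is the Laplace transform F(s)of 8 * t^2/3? 16/(3 * s^3)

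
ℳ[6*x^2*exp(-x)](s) 6*gamma(s+2)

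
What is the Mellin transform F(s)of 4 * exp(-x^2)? 2 * gamma(s/2)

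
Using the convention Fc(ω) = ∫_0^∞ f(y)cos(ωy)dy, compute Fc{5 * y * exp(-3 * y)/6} 5 * (9 - ω^2)/(6 * (ω^2 + 9)^2)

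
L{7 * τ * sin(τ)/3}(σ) 14 * σ/(3 * (σ^2+1)^2)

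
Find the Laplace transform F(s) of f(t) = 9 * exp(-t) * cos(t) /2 9 * (s+1) /(2 * ((s+1) ^2+1) ) 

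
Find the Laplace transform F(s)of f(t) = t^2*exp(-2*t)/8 1/(4*(s + 2)^3)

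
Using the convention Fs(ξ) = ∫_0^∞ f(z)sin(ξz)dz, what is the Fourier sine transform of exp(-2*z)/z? atan(ξ/2)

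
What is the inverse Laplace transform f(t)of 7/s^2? 7 * t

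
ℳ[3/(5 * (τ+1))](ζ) 3 * pi * csc(pi * ζ)/5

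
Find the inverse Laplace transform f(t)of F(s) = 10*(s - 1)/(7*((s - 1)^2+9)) 10*exp(t)*cos(3*t)/7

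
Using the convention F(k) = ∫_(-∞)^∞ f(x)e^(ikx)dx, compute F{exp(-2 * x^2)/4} sqrt(2) * sqrt(pi) * exp(-k^2/8)/8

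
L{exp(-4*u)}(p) 1/(p + 4)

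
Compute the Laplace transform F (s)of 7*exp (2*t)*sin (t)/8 7/ (8*( (s - 2)^2 + 1))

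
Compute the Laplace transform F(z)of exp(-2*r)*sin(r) 1/((z + 2)^2 + 1)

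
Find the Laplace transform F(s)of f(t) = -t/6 -1/(6*s^2)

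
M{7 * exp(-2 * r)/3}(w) 7 * gamma(w)/(3 * 2^w)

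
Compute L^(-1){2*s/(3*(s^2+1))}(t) 2*cos(t)/3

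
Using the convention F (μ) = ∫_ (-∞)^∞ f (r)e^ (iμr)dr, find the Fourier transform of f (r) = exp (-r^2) sqrt (pi) * exp (-μ^2/4)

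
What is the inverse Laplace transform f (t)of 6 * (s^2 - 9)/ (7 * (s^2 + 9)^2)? 6 * t * cos (3 * t)/7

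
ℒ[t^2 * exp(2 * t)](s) 2/(s - 2)^3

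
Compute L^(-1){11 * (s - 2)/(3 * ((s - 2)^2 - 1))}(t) 11 * exp(2 * t) * cosh(t)/3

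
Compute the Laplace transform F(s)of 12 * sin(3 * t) 36/(s^2 + 9)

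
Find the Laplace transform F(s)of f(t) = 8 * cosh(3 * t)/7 8 * s/(7 * (s^2-9))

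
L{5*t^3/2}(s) 15/s^4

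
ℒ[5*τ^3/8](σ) 15/(4*σ^4)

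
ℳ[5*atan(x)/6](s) -5*pi*sec(pi*s/2)/(12*s)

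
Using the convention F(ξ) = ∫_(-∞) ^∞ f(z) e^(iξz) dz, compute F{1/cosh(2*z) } pi/(2*cosh(pi*ξ/4) ) 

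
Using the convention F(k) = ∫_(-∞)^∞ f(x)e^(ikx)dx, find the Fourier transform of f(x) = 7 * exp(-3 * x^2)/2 7 * sqrt(3) * sqrt(pi) * exp(-k^2/12)/6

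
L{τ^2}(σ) 2/σ^3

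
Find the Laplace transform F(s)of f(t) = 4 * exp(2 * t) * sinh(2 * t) 8/(s * (s - 4))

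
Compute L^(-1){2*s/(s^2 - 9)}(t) 2*cosh(3*t)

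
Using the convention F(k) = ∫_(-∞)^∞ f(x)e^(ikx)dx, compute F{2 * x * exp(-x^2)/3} I * sqrt(pi) * k * exp(-k^2/4)/3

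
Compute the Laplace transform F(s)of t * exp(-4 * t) (s + 4)^(-2)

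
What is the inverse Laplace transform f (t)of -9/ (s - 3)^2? -9*t*exp (3*t)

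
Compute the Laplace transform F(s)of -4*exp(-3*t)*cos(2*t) 4*(-s - 3)/((s+3)^2+4)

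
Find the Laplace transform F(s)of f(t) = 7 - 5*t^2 7/s - 10/s^3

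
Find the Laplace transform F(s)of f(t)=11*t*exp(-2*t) 11/(s + 2)^2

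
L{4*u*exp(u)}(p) 4/(p - 1)^2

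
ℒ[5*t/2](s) 5/(2*s^2) 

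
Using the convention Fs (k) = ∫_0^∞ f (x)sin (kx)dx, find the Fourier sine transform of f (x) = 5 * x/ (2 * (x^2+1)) 5 * pi * exp (-k)/4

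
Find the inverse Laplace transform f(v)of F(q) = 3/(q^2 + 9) sin(3*v)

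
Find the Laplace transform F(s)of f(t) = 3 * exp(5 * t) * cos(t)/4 3 * (s - 5)/(4 * ((s - 5)^2 + 1))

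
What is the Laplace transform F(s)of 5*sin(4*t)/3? 20/(3*(s^2 + 16))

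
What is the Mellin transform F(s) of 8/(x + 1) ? 8*pi*csc(pi*s) 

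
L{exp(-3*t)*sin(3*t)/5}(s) 3/(5*((s + 3)^2 + 9))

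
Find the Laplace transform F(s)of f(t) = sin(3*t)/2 3/(2*(s^2 + 9))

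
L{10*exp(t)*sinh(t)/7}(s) 10/(7*s*(s - 2))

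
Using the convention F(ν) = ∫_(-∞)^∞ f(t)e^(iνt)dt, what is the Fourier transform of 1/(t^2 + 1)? pi*exp(-Abs(ν))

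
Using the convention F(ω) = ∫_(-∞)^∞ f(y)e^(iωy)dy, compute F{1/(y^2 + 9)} pi * exp(-3 * Abs(ω))/3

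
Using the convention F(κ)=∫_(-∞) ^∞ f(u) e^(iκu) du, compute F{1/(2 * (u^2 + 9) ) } pi * exp(-3 * Abs(κ) ) /6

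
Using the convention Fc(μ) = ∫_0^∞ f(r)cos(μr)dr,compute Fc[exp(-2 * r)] 2/(μ^2 + 4)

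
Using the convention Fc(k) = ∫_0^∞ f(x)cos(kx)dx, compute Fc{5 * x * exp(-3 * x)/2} 5 * (9 - k^2)/(2 * (k^2 + 9)^2)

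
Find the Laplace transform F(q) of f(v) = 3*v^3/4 9/(2*q^4) 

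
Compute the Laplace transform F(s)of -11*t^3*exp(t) -66/(s - 1)^4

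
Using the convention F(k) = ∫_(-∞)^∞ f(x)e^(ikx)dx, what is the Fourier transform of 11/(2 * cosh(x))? 11 * pi/(2 * cosh(pi * k/2))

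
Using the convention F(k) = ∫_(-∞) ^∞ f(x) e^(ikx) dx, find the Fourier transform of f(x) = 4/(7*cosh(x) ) 4*pi/(7*cosh(pi*k/2) ) 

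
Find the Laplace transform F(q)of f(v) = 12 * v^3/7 72/(7 * q^4)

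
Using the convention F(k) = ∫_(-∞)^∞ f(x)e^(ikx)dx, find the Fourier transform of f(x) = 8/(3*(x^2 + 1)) 8*pi*exp(-Abs(k))/3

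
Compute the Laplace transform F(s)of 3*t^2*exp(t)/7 6/(7*(s - 1)^3)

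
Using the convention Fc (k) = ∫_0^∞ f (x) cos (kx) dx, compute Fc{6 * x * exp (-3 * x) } 6 * (9 - k^2) / (k^2 + 9) ^2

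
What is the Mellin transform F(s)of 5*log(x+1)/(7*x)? -5*pi*csc(pi*s)/(7*s - 7)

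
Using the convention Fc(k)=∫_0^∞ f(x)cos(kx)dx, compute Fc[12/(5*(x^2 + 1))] 6*pi*exp(-k)/5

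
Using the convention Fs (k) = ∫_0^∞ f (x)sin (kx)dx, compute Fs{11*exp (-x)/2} 11*k/ (2*(k^2+1))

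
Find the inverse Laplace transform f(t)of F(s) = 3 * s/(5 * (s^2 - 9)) 3 * cosh(3 * t)/5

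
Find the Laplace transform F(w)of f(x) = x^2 2/w^3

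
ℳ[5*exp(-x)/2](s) 5*gamma(s)/2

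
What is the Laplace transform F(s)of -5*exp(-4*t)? -5/(s + 4)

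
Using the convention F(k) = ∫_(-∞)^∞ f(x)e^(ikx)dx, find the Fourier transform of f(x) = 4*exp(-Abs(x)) 8/(k^2 + 1)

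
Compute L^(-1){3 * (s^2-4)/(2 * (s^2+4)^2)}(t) 3 * t * cos(2 * t)/2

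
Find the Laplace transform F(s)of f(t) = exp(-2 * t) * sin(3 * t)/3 1/((s + 2)^2 + 9)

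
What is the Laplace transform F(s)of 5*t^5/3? 200/s^6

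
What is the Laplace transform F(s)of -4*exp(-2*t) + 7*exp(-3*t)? 7/(s + 3) - 4/(s + 2)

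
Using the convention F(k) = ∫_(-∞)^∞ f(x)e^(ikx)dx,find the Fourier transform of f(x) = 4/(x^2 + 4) 2*pi*exp(-2*Abs(k))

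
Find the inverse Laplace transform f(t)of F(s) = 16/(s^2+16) 4*sin(4*t)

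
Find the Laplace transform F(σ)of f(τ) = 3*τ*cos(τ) 3*(σ^2-1)/(σ^2+1)^2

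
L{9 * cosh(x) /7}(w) 9 * w/(7 * (w^2 - 1) ) 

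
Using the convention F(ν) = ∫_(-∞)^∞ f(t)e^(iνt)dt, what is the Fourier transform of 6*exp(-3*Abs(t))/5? 36/(5*(ν^2 + 9))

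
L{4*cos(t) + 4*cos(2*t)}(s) 4*s/(s^2 + 1) + 4*s/(s^2 + 4)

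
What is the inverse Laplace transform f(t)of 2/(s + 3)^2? 2 * t * exp(-3 * t)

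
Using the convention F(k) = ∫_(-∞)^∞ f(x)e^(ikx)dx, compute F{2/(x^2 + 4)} pi * exp(-2 * Abs(k))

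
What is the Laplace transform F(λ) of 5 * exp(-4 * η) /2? 5/(2 * (λ+4) ) 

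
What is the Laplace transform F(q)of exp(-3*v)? 1/(q+3)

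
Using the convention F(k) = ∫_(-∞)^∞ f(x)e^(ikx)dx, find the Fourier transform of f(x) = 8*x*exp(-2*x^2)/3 sqrt(2)*I*sqrt(pi)*k*exp(-k^2/8)/3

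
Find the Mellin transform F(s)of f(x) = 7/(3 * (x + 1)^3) 7 * pi * (s - 2) * (s - 1)/(6 * sin(pi * s))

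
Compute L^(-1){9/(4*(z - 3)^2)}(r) 9*r*exp(3*r)/4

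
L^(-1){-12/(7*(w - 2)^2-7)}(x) -12*exp(2*x)*sinh(x)/7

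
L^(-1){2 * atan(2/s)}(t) 2 * sin(2 * t)/t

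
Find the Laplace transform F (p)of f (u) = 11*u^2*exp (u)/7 22/ (7*(p - 1)^3)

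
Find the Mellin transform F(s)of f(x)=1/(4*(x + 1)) pi*csc(pi*s)/4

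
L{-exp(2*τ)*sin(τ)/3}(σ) -1/(3*(σ - 2)^2 + 3)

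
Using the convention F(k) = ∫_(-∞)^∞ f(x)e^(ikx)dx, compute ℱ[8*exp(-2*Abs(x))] 32/(k^2+4)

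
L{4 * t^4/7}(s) 96/(7 * s^5)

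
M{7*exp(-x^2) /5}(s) 7*gamma(s/2) /10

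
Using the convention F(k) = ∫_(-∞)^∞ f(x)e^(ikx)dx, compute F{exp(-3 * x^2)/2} sqrt(3) * sqrt(pi) * exp(-k^2/12)/6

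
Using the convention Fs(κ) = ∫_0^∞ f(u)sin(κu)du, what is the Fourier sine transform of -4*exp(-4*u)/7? -4*κ/(7*κ^2 + 112)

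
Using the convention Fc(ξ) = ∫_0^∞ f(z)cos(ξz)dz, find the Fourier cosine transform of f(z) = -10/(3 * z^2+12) -5 * pi * exp(-2 * ξ)/6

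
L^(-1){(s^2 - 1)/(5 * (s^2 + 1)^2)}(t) t * cos(t)/5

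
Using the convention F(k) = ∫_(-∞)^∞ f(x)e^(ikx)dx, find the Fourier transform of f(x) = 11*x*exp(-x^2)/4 11*I*sqrt(pi)*k*exp(-k^2/4)/8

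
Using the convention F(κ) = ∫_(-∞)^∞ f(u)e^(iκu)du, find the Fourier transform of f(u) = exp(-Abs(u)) 2/(κ^2 + 1)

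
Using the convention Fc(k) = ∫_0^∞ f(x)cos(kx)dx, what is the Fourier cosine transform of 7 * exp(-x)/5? 7/(5 * (k^2 + 1))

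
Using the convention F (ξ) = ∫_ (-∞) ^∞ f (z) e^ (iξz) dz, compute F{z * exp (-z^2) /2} I * sqrt (pi) * ξ * exp (-ξ^2/4) /4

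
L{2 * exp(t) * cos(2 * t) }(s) 2 * (s - 1) /((s - 1) ^2 + 4) 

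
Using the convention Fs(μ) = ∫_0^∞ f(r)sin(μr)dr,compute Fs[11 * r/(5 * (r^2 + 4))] 11 * pi * exp(-2 * μ)/10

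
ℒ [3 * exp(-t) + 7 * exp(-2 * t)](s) 7/(s + 2) + 3/(s + 1)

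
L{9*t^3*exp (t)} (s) 54/ (s - 1)^4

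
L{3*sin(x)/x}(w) 3*atan(1/w)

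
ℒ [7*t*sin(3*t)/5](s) 42*s/(5*(s^2 + 9)^2)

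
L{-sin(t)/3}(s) -1/(3 * s^2 + 3)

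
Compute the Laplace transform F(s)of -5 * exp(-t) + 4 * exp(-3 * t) 4/(s + 3) - 5/(s + 1)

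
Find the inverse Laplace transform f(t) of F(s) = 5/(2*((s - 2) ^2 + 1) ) 5*exp(2*t)*sin(t) /2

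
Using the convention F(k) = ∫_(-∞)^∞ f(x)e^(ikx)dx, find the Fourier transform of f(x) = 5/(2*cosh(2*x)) 5*pi/(4*cosh(pi*k/4))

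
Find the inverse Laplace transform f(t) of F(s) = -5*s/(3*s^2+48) -5*cos(4*t) /3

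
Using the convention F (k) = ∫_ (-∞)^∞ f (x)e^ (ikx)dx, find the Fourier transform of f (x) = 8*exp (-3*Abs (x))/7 48/ (7*(k^2 + 9))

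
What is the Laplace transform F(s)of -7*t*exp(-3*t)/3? -7/(3*(s + 3)^2)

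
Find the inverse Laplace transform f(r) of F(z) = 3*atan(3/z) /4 3*sin(3*r) /(4*r) 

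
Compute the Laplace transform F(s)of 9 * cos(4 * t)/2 9 * s/(2 * (s^2 + 16))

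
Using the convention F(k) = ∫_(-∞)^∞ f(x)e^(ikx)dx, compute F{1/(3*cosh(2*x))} pi/(6*cosh(pi*k/4))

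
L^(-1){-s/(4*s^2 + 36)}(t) -cos(3*t)/4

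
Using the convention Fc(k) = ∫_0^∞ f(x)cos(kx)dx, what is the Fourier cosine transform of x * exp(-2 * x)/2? (4 - k^2)/(2 * (k^2 + 4)^2)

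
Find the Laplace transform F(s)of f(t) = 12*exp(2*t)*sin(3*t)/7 36/(7*((s - 2)^2+9))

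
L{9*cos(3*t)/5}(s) 9*s/(5*(s^2+9))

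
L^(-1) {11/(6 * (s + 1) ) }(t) 11 * exp(-t) /6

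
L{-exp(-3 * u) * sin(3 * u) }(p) -3/((p + 3) ^2 + 9) 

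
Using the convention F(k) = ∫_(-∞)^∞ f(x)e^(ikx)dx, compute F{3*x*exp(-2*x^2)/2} 3*sqrt(2)*I*sqrt(pi)*k*exp(-k^2/8)/16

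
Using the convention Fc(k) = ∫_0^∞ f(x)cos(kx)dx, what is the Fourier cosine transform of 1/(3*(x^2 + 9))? pi*exp(-3*k)/18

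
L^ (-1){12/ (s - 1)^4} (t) 2 * t^3 * exp (t)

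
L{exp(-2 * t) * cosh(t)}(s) (s + 2)/((s + 2)^2-1)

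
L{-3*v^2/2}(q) -3/q^3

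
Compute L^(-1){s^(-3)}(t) t^2/2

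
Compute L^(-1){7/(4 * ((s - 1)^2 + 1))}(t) 7 * exp(t) * sin(t)/4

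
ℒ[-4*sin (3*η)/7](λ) -12/ (7*λ^2+63)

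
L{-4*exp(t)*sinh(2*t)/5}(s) -8/(5*(s - 1)^2 - 20)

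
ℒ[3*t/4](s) 3/(4*s^2)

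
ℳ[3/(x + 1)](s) 3 * pi * csc(pi * s) 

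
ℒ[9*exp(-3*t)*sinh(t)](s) 9/((s + 3)^2 - 1)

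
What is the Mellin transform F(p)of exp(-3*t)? gamma(p)/3^p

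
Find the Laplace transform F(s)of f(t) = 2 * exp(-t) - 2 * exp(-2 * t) 2/(s + 1) - 2/(s + 2)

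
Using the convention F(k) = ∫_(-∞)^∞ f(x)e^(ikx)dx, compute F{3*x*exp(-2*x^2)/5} 3*sqrt(2)*I*sqrt(pi)*k*exp(-k^2/8)/40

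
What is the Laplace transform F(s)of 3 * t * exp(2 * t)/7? 3/(7 * (s - 2)^2)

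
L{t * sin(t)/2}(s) s/(s^2 + 1)^2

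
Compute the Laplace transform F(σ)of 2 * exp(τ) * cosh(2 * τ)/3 2 * (σ - 1)/(3 * ((σ - 1)^2 - 4))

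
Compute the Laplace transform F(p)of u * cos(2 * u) (p^2 - 4)/(p^2 + 4)^2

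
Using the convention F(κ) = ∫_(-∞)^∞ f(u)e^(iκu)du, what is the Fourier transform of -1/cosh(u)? -pi/cosh(pi * κ/2)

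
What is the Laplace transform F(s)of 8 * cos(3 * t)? 8 * s/(s^2 + 9)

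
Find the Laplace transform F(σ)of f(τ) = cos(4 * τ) σ/(σ^2 + 16)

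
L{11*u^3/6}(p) 11/p^4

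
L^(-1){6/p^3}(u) 3 * u^2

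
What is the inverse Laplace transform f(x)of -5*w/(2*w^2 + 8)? -5*cos(2*x)/2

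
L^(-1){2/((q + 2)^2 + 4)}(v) exp(-2 * v) * sin(2 * v)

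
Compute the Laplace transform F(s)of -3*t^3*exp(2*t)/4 -9/(2*(s - 2)^4)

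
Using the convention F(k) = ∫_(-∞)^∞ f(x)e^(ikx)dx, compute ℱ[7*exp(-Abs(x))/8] 7/(4*(k^2 + 1))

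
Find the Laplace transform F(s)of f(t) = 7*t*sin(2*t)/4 7*s/(s^2 + 4)^2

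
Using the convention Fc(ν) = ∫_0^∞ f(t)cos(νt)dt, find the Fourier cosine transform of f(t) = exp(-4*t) 4/(ν^2 + 16)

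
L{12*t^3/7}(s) 72/(7*s^4)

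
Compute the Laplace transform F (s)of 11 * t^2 22/s^3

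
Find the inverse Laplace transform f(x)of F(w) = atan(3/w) sin(3*x)/x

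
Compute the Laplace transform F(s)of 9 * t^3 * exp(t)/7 54/(7 * (s - 1)^4)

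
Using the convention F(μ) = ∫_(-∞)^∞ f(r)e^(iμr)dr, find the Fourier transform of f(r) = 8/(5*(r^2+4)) 4*pi*exp(-2*Abs(μ))/5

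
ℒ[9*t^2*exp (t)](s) 18/ (s - 1)^3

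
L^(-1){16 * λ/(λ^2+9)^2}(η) 8 * η * sin(3 * η)/3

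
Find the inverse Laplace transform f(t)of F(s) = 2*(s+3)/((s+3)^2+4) 2*exp(-3*t)*cos(2*t)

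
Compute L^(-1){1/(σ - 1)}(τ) exp(τ)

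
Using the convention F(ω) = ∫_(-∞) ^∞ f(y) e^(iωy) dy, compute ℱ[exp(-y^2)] sqrt(pi) * exp(-ω^2/4) 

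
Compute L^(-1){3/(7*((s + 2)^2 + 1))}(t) 3*exp(-2*t)*sin(t)/7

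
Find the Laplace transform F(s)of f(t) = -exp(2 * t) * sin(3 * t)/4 -3/(4 * (s - 2)^2 + 36)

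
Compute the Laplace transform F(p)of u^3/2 3/p^4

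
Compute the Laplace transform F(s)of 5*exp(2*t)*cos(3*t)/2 5*(s - 2)/(2*((s - 2)^2 + 9))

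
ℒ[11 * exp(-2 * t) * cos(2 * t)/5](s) 11 * (s + 2)/(5 * ((s + 2)^2 + 4))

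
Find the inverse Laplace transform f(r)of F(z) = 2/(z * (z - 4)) exp(2 * r) * sinh(2 * r)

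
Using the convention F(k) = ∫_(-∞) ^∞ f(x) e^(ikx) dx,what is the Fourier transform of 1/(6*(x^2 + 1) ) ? pi*exp(-Abs(k) ) /6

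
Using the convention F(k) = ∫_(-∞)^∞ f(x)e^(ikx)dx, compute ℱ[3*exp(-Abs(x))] 6/(k^2 + 1)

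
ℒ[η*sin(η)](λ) 2*λ/(λ^2+1)^2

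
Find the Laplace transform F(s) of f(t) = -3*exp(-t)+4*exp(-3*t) 4/(s+3) - 3/(s+1) 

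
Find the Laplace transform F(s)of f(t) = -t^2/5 -2/(5*s^3)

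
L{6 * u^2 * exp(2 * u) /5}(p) 12/(5 * (p - 2) ^3) 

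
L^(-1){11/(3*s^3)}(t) 11*t^2/6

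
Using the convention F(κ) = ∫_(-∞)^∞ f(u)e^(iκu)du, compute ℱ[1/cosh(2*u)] pi/(2*cosh(pi*κ/4))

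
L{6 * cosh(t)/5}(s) 6 * s/(5 * (s^2 - 1))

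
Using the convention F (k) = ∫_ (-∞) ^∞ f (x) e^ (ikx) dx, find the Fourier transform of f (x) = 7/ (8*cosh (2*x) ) 7*pi/ (16*cosh (pi*k/4) ) 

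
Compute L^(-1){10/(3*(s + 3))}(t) 10*exp(-3*t)/3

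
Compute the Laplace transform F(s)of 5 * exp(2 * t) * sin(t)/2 5/(2 * ((s - 2)^2 + 1))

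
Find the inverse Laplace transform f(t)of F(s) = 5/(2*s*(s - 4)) 5*exp(2*t)*sinh(2*t)/4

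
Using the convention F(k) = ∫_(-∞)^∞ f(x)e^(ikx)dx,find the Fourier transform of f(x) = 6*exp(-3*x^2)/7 2*sqrt(3)*sqrt(pi)*exp(-k^2/12)/7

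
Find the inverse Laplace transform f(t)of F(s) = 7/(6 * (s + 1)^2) 7 * t * exp(-t)/6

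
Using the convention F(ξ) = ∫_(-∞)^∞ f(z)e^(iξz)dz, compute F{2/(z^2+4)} pi*exp(-2*Abs(ξ))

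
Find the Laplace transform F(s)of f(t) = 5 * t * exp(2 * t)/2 5/(2 * (s - 2)^2)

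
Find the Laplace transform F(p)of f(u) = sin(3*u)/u atan(3/p)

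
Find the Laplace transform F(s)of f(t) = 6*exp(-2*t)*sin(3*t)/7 18/(7*((s+2)^2+9))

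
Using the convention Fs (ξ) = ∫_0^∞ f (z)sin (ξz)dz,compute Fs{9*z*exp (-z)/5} 18*ξ/ (5*(ξ^2 + 1)^2)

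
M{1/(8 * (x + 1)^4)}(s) gamma(s) * gamma(4 - s)/48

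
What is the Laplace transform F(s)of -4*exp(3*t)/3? -4/(3*s - 9)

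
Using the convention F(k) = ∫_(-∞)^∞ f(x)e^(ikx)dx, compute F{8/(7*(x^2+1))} 8*pi*exp(-Abs(k))/7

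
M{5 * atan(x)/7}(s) -5 * pi * sec(pi * s/2)/(14 * s)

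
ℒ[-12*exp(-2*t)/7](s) -12/(7*s + 14)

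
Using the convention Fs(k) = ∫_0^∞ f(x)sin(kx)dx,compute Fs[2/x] pi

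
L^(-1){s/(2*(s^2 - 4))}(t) cosh(2*t)/2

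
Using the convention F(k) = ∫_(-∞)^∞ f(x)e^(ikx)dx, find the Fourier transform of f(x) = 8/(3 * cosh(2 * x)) 4 * pi/(3 * cosh(pi * k/4))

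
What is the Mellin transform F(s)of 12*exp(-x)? 12*gamma(s)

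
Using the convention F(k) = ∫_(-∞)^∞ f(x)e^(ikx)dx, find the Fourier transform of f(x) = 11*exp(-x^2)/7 11*sqrt(pi)*exp(-k^2/4)/7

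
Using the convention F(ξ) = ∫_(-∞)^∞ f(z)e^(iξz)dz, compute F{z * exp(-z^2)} I * sqrt(pi) * ξ * exp(-ξ^2/4)/2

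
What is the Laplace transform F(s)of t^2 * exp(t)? 2/(s - 1)^3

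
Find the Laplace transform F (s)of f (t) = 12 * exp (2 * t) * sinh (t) 12/ ( (s - 2)^2 - 1)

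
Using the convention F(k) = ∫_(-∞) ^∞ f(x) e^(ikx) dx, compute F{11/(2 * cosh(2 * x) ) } 11 * pi/(4 * cosh(pi * k/4) ) 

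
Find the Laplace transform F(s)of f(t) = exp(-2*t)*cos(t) (s+2)/((s+2)^2+1)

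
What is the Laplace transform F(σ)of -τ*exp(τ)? -1/(σ - 1)^2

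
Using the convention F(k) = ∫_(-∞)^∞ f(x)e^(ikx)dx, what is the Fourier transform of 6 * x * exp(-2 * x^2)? 3 * sqrt(2) * I * sqrt(pi) * k * exp(-k^2/8)/4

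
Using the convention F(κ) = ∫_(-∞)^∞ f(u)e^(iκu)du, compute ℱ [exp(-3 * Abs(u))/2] 3/(κ^2+9)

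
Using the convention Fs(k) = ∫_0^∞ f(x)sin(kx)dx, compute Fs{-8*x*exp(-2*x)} -32*k/(k^2 + 4)^2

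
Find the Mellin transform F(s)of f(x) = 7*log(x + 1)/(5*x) -7*pi*csc(pi*s)/(5*s - 5)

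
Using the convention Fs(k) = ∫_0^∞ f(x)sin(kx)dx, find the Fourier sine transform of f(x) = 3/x 3*pi/2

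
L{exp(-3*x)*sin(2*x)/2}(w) 1/((w + 3)^2 + 4)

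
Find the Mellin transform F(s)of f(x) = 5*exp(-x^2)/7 5*gamma(s/2)/14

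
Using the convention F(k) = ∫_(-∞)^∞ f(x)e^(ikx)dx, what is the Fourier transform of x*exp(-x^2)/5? I*sqrt(pi)*k*exp(-k^2/4)/10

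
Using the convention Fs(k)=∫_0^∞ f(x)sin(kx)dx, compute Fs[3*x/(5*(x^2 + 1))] 3*pi*exp(-k)/10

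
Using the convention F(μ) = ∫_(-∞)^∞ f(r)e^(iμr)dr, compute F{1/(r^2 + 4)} pi * exp(-2 * Abs(μ))/2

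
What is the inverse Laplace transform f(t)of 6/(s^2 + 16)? 3 * sin(4 * t)/2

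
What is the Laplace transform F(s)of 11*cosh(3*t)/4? 11*s/(4*(s^2-9))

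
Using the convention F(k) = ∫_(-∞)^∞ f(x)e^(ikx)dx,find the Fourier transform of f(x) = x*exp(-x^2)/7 I*sqrt(pi)*k*exp(-k^2/4)/14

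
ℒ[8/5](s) 8/(5*s) 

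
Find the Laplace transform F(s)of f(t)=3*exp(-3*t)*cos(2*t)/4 3*(s+3)/(4*((s+3)^2+4))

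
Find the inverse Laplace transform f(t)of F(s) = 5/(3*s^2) 5*t/3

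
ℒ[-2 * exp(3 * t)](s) -2/(s - 3)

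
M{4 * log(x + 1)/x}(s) -4 * pi * csc(pi * s)/(s - 1)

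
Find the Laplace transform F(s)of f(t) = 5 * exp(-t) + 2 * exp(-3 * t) 2/(s + 3) + 5/(s + 1)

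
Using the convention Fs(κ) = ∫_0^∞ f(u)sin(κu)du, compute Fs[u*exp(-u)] 2*κ/(κ^2 + 1)^2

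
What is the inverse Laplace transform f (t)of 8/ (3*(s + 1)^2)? 8*t*exp (-t)/3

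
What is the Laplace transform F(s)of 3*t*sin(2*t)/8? 3*s/(2*(s^2 + 4)^2)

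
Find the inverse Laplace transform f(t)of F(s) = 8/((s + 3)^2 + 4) 4*exp(-3*t)*sin(2*t)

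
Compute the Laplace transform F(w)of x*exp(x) (w - 1)^(-2)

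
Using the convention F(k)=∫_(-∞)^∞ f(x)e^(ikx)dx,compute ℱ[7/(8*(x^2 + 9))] 7*pi*exp(-3*Abs(k))/24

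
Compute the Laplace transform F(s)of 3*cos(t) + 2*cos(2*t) 2*s/(s^2 + 4) + 3*s/(s^2 + 1)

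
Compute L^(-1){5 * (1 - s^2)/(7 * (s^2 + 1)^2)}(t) -5 * t * cos(t)/7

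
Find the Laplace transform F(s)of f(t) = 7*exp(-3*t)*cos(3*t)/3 7*(s + 3)/(3*((s + 3)^2 + 9))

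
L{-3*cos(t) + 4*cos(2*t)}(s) 4*s/(s^2 + 4) - 3*s/(s^2 + 1)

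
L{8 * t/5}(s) 8/(5 * s^2)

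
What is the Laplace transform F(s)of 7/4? 7/(4 * s)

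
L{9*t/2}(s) 9/(2*s^2)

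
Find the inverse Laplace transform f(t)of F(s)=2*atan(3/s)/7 2*sin(3*t)/(7*t)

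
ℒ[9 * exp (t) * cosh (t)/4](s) 9 * (s - 1)/ (4 * s * (s - 2))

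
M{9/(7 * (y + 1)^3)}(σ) 9 * pi * (σ - 2) * (σ - 1)/(14 * sin(pi * σ))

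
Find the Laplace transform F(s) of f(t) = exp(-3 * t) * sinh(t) 1/((s + 3) ^2 - 1) 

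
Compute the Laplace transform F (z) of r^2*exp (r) 2/ (z - 1) ^3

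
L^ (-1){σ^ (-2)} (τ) τ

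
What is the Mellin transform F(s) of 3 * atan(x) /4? -3 * pi * sec(pi * s/2) /(8 * s) 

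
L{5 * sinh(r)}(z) 5/(z^2 - 1)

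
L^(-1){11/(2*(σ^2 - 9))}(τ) 11*sinh(3*τ)/6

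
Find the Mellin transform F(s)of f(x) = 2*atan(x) -pi*sec(pi*s/2)/s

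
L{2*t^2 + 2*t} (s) 4/s^3 + 2/s^2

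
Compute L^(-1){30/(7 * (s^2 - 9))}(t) 10 * sinh(3 * t)/7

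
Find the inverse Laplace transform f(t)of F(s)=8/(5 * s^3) 4 * t^2/5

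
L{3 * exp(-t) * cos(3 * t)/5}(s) 3 * (s + 1)/(5 * ((s + 1)^2 + 9))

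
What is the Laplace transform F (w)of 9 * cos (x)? 9 * w/ (w^2 + 1)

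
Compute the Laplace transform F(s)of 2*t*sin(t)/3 4*s/(3*(s^2 + 1)^2)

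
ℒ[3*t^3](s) 18/s^4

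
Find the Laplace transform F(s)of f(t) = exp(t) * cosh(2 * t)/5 (s - 1)/(5 * ((s - 1)^2 - 4))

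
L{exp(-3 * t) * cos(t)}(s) (s + 3)/((s + 3)^2 + 1)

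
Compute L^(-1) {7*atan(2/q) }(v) 7*sin(2*v) /v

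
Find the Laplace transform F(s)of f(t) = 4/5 4/(5 * s)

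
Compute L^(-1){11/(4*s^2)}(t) 11*t/4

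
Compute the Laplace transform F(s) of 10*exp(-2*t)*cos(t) 10*(s+2) /((s+2) ^2+1) 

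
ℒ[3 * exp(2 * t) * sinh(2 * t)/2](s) 3/(s * (s - 4))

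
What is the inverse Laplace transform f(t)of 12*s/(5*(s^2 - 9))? 12*cosh(3*t)/5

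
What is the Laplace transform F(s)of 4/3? 4/(3 * s)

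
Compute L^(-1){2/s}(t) 2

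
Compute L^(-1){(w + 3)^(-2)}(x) x * exp(-3 * x)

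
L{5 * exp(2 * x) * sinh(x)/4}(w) 5/(4 * ((w - 2)^2 - 1))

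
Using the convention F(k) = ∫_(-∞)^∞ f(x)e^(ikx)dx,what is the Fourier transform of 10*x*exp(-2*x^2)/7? 5*sqrt(2)*I*sqrt(pi)*k*exp(-k^2/8)/28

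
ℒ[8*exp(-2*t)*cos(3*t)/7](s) 8*(s + 2)/(7*((s + 2)^2 + 9))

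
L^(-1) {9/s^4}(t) 3 * t^3/2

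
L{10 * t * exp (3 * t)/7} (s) 10/ (7 * (s - 3)^2)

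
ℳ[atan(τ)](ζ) -pi*sec(pi*ζ/2)/(2*ζ)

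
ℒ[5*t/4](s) 5/(4*s^2)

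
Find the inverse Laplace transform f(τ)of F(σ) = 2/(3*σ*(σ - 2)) 2*exp(τ)*sinh(τ)/3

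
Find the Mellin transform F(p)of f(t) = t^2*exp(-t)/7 gamma(p + 2)/7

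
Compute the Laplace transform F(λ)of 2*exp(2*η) 2/(λ - 2)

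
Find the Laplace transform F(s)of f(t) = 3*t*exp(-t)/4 3/(4*(s + 1)^2)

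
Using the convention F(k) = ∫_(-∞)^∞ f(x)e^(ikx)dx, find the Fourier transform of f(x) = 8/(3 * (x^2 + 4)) 4 * pi * exp(-2 * Abs(k))/3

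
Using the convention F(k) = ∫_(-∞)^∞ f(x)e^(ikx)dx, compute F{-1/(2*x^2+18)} -pi*exp(-3*Abs(k))/6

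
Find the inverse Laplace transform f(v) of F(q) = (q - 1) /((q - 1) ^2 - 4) exp(v)*cosh(2*v) 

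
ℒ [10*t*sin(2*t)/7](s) 40*s/(7*(s^2 + 4)^2)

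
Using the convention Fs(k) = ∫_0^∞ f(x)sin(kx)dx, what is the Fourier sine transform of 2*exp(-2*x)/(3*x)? 2*atan(k/2)/3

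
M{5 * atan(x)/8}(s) -5 * pi * sec(pi * s/2)/(16 * s)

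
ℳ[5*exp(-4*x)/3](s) 5*gamma(s)/(3*4^s)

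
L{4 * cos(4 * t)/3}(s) 4 * s/(3 * (s^2+16))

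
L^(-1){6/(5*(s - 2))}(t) 6*exp(2*t)/5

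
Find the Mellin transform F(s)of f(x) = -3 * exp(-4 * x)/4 -3 * gamma(s)/(4 * 2^(2 * s))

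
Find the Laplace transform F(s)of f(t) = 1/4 1/(4 * s)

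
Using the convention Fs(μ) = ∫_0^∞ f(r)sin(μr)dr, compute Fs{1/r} pi/2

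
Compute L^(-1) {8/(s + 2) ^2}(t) 8 * t * exp(-2 * t) 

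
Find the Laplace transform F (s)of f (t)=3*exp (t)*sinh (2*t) 6/ ( (s - 1)^2-4)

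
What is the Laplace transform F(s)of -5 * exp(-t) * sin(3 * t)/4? -15/(4 * (s + 1)^2 + 36)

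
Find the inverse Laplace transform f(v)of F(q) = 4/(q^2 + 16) sin(4 * v)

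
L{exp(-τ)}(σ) 1/(σ + 1)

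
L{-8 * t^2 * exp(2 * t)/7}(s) -16/(7 * (s - 2)^3)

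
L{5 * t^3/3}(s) 10/s^4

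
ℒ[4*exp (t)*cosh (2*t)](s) 4*(s - 1)/ ( (s - 1)^2 - 4)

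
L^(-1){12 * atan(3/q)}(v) 12 * sin(3 * v)/v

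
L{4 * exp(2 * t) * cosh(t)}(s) 4 * (s - 2)/((s - 2)^2 - 1)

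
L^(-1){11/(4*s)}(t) 11/4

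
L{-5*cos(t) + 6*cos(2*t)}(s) 6*s/(s^2 + 4) - 5*s/(s^2 + 1)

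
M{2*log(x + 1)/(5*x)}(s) -2*pi*csc(pi*s)/(5*s - 5)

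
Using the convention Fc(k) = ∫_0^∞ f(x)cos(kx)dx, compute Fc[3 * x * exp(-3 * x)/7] 3 * (9 - k^2)/(7 * (k^2 + 9)^2)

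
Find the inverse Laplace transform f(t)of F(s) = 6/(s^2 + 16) 3*sin(4*t)/2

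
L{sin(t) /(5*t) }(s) atan(1/s) /5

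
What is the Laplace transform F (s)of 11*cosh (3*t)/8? 11*s/ (8*(s^2 - 9))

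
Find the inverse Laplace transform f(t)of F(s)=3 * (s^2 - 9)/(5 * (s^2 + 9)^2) 3 * t * cos(3 * t)/5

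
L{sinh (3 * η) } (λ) 3/ (λ^2-9) 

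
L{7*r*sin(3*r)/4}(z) 21*z/(2*(z^2 + 9)^2)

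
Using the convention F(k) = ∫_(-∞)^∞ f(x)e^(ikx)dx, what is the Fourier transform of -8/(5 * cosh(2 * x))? -4 * pi/(5 * cosh(pi * k/4))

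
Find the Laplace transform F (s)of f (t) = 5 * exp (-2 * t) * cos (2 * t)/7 5 * (s + 2)/ (7 * ( (s + 2)^2 + 4))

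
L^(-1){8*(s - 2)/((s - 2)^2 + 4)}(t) 8*exp(2*t)*cos(2*t)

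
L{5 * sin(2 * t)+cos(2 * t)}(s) 10/(s^2+4)+s/(s^2+4)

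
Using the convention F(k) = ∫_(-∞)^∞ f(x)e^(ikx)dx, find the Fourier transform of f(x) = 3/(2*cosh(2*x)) 3*pi/(4*cosh(pi*k/4))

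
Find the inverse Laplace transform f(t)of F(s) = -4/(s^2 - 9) -4 * sinh(3 * t)/3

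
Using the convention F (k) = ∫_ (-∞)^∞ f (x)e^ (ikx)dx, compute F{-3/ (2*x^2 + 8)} -3*pi*exp (-2*Abs (k))/4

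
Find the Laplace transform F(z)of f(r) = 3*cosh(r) 3*z/(z^2-1)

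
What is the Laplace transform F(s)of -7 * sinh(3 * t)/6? -7/(2 * s^2 - 18)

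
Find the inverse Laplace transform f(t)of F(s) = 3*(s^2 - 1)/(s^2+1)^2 3*t*cos(t)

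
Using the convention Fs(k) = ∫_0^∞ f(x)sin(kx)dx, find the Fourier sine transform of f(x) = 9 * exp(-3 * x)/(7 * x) 9 * atan(k/3)/7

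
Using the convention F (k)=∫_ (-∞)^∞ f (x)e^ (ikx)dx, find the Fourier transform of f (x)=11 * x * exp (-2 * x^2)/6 11 * sqrt (2) * I * sqrt (pi) * k * exp (-k^2/8)/48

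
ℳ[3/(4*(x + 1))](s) 3*pi*csc(pi*s)/4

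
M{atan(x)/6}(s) -pi*sec(pi*s/2)/(12*s)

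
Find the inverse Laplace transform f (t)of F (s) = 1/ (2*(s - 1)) exp (t)/2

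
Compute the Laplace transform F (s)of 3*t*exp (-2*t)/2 3/ (2*(s + 2)^2)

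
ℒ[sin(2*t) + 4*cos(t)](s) 4*s/(s^2 + 1) + 2/(s^2 + 4)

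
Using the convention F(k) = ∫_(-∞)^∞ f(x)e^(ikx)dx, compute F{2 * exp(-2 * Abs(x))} 8/(k^2+4)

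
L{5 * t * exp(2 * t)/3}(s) 5/(3 * (s - 2)^2)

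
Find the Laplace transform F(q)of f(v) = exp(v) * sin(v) 1/((q - 1)^2 + 1)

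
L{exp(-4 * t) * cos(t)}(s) (s + 4)/((s + 4)^2 + 1)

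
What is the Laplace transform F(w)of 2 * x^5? 240/w^6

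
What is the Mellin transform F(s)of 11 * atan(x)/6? -11 * pi * sec(pi * s/2)/(12 * s)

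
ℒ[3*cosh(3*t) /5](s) 3*s/(5*(s^2 - 9) ) 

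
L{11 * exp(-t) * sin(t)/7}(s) 11/(7 * ((s + 1)^2 + 1))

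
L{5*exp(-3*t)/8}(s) 5/(8*(s+3))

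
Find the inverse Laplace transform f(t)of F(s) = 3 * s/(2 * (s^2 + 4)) 3 * cos(2 * t)/2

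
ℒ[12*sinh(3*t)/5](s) 36/(5*(s^2 - 9))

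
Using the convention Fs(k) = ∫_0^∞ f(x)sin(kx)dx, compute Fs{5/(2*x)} 5*pi/4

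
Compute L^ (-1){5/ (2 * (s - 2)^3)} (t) 5 * t^2 * exp (2 * t)/4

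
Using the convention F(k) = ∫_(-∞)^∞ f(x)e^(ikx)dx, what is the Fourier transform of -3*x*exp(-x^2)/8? -3*I*sqrt(pi)*k*exp(-k^2/4)/16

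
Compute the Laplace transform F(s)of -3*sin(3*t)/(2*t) -3*atan(3/s)/2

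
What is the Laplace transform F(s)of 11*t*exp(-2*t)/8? 11/(8*(s + 2)^2)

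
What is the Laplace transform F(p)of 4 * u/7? 4/(7 * p^2)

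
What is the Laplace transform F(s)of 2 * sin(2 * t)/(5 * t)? 2 * atan(2/s)/5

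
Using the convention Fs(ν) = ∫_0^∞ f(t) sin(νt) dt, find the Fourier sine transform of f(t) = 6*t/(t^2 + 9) 3*pi*exp(-3*ν) 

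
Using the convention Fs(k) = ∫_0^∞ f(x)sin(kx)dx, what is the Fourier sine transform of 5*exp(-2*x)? 5*k/(k^2 + 4)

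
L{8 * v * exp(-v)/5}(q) 8/(5 * (q + 1)^2)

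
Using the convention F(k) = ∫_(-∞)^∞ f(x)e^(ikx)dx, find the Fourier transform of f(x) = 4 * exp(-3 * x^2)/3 4 * sqrt(3) * sqrt(pi) * exp(-k^2/12)/9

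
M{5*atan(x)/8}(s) -5*pi*sec(pi*s/2)/(16*s)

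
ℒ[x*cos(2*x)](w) (w^2 - 4)/(w^2 + 4)^2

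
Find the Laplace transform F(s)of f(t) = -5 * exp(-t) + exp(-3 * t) 1/(s + 3) - 5/(s + 1)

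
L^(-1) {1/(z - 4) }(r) exp(4*r) 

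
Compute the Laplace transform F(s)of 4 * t 4/s^2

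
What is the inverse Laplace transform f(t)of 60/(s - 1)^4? 10*t^3*exp(t)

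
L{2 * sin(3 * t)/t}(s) 2 * atan(3/s)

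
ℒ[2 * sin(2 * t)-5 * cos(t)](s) 4/(s^2 + 4)-5 * s/(s^2 + 1)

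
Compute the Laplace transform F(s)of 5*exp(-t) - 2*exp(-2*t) 5/(s + 1) - 2/(s + 2)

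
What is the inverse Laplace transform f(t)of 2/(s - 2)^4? t^3 * exp(2 * t)/3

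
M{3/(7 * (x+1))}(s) 3 * pi * csc(pi * s)/7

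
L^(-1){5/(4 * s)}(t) 5/4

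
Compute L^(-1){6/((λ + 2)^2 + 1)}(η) 6*exp(-2*η)*sin(η)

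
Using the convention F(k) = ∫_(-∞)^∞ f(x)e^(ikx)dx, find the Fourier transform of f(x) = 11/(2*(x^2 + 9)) 11*pi*exp(-3*Abs(k))/6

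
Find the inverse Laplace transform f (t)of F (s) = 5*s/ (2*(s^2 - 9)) 5*cosh (3*t)/2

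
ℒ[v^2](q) 2/q^3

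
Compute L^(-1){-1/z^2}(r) -r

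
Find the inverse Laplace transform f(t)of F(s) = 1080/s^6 9*t^5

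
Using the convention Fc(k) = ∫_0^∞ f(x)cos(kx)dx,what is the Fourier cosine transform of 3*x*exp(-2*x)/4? 3*(4 - k^2)/(4*(k^2 + 4)^2)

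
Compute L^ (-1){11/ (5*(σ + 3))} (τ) 11*exp (-3*τ)/5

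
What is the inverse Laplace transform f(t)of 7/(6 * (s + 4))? 7 * exp(-4 * t)/6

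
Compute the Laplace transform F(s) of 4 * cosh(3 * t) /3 4 * s/(3 * (s^2-9) ) 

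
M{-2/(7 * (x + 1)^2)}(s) 2 * pi * (s - 1)/(7 * sin(pi * s))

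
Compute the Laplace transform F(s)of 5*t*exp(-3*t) 5/(s + 3)^2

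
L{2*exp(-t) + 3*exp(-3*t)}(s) 3/(s + 3) + 2/(s + 1)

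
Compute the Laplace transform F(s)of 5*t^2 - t 10/s^3 - 1/s^2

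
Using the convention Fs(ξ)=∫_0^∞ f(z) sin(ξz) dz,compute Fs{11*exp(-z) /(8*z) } 11*atan(ξ) /8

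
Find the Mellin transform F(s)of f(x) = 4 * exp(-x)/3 4 * gamma(s)/3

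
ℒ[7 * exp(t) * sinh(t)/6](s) 7/(6 * s * (s - 2))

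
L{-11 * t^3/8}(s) -33/(4 * s^4)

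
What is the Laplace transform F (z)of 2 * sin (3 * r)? 6/ (z^2 + 9)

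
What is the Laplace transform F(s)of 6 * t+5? 6/s^2+5/s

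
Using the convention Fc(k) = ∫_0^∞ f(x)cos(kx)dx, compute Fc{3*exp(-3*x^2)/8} sqrt(3)*sqrt(pi)*exp(-k^2/12)/16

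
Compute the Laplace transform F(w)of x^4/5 24/(5*w^5)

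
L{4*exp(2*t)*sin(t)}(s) 4/((s - 2)^2 + 1)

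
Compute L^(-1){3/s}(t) 3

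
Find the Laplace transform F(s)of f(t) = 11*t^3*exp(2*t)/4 33/(2*(s - 2)^4)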